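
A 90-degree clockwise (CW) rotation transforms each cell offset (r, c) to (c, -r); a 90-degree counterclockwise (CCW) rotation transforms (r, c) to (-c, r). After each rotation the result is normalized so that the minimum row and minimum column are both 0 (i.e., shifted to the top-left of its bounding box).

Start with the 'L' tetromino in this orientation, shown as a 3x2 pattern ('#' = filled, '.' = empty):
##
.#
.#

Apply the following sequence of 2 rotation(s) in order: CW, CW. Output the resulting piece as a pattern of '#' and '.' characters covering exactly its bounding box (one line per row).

Answer: #.
#.
##

Derivation:
Start:
##
.#
.#
After rotation 1 (CW):
..#
###
After rotation 2 (CW):
#.
#.
##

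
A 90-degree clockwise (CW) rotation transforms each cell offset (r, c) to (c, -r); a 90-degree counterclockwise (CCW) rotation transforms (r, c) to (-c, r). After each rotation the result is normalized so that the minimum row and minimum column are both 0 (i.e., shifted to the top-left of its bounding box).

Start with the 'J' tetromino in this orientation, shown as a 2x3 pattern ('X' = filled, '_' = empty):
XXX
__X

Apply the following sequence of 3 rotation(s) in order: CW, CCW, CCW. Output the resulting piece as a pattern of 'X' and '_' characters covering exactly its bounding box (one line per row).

Start:
XXX
__X
After rotation 1 (CW):
_X
_X
XX
After rotation 2 (CCW):
XXX
__X
After rotation 3 (CCW):
XX
X_
X_

Answer: XX
X_
X_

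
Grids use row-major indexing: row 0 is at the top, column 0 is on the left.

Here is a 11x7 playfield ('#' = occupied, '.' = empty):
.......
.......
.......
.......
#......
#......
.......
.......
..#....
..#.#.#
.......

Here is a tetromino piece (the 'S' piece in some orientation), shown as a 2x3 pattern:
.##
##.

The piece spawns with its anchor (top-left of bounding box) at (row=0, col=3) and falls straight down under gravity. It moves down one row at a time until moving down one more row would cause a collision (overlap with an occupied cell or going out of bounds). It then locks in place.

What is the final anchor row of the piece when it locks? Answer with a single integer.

Answer: 7

Derivation:
Spawn at (row=0, col=3). Try each row:
  row 0: fits
  row 1: fits
  row 2: fits
  row 3: fits
  row 4: fits
  row 5: fits
  row 6: fits
  row 7: fits
  row 8: blocked -> lock at row 7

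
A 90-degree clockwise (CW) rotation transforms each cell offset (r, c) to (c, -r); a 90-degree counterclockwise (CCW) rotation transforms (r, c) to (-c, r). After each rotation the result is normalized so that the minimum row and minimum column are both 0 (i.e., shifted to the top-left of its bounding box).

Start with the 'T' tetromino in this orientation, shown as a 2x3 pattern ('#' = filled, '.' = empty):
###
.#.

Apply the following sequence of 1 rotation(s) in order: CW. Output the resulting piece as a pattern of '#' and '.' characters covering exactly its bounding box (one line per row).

Answer: .#
##
.#

Derivation:
Start:
###
.#.
After rotation 1 (CW):
.#
##
.#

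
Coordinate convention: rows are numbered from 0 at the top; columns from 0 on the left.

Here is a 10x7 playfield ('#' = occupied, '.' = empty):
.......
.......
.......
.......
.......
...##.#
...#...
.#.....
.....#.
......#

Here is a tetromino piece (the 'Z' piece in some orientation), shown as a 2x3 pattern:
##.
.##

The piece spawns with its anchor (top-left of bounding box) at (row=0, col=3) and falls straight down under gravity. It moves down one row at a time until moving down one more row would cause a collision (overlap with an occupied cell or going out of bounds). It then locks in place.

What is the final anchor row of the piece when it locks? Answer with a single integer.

Spawn at (row=0, col=3). Try each row:
  row 0: fits
  row 1: fits
  row 2: fits
  row 3: fits
  row 4: blocked -> lock at row 3

Answer: 3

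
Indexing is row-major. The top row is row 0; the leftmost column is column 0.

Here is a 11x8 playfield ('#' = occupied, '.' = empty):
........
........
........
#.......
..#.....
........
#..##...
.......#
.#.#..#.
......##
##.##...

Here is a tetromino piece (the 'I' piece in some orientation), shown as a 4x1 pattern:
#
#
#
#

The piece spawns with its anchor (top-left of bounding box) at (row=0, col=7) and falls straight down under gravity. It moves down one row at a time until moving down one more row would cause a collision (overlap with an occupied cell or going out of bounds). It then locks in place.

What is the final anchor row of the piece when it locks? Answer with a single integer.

Spawn at (row=0, col=7). Try each row:
  row 0: fits
  row 1: fits
  row 2: fits
  row 3: fits
  row 4: blocked -> lock at row 3

Answer: 3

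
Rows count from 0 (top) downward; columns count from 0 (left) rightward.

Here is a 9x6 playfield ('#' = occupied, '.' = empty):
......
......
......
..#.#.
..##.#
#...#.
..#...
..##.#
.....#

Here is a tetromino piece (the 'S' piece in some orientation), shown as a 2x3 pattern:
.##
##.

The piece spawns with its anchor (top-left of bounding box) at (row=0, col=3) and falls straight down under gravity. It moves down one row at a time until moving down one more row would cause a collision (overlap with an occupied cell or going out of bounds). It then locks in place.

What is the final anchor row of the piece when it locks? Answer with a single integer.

Spawn at (row=0, col=3). Try each row:
  row 0: fits
  row 1: fits
  row 2: blocked -> lock at row 1

Answer: 1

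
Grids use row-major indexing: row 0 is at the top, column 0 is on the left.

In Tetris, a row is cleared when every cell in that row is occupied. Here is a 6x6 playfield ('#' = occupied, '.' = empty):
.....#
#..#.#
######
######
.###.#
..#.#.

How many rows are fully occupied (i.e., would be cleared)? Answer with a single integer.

Check each row:
  row 0: 5 empty cells -> not full
  row 1: 3 empty cells -> not full
  row 2: 0 empty cells -> FULL (clear)
  row 3: 0 empty cells -> FULL (clear)
  row 4: 2 empty cells -> not full
  row 5: 4 empty cells -> not full
Total rows cleared: 2

Answer: 2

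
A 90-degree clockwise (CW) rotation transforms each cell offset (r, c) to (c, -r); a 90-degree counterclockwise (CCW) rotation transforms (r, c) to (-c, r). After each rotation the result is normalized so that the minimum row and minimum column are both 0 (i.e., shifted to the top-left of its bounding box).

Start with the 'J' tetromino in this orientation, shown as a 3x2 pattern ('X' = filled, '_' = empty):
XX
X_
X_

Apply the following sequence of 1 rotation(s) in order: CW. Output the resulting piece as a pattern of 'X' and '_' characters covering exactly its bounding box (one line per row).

Start:
XX
X_
X_
After rotation 1 (CW):
XXX
__X

Answer: XXX
__X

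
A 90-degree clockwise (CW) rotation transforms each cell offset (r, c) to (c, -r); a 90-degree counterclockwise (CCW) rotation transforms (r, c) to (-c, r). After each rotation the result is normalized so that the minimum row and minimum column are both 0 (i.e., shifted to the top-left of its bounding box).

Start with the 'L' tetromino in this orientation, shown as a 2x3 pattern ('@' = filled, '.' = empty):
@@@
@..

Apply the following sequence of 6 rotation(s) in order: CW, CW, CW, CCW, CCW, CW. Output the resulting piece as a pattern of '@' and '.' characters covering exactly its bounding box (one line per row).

Answer: ..@
@@@

Derivation:
Start:
@@@
@..
After rotation 1 (CW):
@@
.@
.@
After rotation 2 (CW):
..@
@@@
After rotation 3 (CW):
@.
@.
@@
After rotation 4 (CCW):
..@
@@@
After rotation 5 (CCW):
@@
.@
.@
After rotation 6 (CW):
..@
@@@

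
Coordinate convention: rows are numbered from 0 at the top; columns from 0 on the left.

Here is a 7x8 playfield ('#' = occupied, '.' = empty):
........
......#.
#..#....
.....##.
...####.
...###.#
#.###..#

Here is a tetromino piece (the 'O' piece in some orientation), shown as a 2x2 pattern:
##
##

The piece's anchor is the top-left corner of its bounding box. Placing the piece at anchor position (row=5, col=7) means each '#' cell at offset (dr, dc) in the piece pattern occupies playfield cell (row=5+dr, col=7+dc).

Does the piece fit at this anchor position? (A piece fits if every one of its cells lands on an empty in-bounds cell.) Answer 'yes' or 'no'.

Answer: no

Derivation:
Check each piece cell at anchor (5, 7):
  offset (0,0) -> (5,7): occupied ('#') -> FAIL
  offset (0,1) -> (5,8): out of bounds -> FAIL
  offset (1,0) -> (6,7): occupied ('#') -> FAIL
  offset (1,1) -> (6,8): out of bounds -> FAIL
All cells valid: no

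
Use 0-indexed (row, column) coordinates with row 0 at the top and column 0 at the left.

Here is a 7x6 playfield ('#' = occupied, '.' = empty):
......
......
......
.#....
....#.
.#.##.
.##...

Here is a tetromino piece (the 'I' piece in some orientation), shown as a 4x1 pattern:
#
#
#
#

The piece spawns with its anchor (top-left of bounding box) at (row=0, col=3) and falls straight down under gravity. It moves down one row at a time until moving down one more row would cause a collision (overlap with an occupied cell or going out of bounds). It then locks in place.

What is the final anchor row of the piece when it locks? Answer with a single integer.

Spawn at (row=0, col=3). Try each row:
  row 0: fits
  row 1: fits
  row 2: blocked -> lock at row 1

Answer: 1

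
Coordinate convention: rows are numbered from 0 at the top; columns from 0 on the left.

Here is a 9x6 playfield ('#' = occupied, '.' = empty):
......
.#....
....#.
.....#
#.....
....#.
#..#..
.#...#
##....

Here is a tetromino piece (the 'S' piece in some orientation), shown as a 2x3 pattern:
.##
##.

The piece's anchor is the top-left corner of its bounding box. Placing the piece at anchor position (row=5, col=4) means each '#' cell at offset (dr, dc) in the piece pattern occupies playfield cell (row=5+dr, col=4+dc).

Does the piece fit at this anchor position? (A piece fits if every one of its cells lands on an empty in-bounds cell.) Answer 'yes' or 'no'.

Answer: no

Derivation:
Check each piece cell at anchor (5, 4):
  offset (0,1) -> (5,5): empty -> OK
  offset (0,2) -> (5,6): out of bounds -> FAIL
  offset (1,0) -> (6,4): empty -> OK
  offset (1,1) -> (6,5): empty -> OK
All cells valid: no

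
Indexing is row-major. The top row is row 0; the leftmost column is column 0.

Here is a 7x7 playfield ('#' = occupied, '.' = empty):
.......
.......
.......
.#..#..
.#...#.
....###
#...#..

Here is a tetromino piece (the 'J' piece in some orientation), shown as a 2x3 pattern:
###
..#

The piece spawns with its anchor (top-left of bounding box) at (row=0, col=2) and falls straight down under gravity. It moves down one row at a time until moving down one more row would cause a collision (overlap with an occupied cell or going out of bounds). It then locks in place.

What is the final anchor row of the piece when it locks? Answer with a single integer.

Answer: 1

Derivation:
Spawn at (row=0, col=2). Try each row:
  row 0: fits
  row 1: fits
  row 2: blocked -> lock at row 1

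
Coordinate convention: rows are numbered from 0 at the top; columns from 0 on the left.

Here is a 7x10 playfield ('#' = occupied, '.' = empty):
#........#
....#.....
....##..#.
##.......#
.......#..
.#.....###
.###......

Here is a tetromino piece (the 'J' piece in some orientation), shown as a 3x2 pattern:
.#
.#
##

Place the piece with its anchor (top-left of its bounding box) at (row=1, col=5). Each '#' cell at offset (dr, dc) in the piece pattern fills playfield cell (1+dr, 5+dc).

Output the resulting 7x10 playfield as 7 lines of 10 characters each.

Fill (1+0,5+1) = (1,6)
Fill (1+1,5+1) = (2,6)
Fill (1+2,5+0) = (3,5)
Fill (1+2,5+1) = (3,6)

Answer: #........#
....#.#...
....###.#.
##...##..#
.......#..
.#.....###
.###......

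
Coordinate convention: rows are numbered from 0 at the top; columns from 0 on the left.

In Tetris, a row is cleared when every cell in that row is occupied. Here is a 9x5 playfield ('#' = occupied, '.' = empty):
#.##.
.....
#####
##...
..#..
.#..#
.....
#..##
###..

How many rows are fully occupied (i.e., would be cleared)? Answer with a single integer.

Answer: 1

Derivation:
Check each row:
  row 0: 2 empty cells -> not full
  row 1: 5 empty cells -> not full
  row 2: 0 empty cells -> FULL (clear)
  row 3: 3 empty cells -> not full
  row 4: 4 empty cells -> not full
  row 5: 3 empty cells -> not full
  row 6: 5 empty cells -> not full
  row 7: 2 empty cells -> not full
  row 8: 2 empty cells -> not full
Total rows cleared: 1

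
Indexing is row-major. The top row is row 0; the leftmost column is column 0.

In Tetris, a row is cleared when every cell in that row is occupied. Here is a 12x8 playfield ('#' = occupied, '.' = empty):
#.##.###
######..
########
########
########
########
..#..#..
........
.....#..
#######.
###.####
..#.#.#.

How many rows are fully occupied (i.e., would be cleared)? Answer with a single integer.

Check each row:
  row 0: 2 empty cells -> not full
  row 1: 2 empty cells -> not full
  row 2: 0 empty cells -> FULL (clear)
  row 3: 0 empty cells -> FULL (clear)
  row 4: 0 empty cells -> FULL (clear)
  row 5: 0 empty cells -> FULL (clear)
  row 6: 6 empty cells -> not full
  row 7: 8 empty cells -> not full
  row 8: 7 empty cells -> not full
  row 9: 1 empty cell -> not full
  row 10: 1 empty cell -> not full
  row 11: 5 empty cells -> not full
Total rows cleared: 4

Answer: 4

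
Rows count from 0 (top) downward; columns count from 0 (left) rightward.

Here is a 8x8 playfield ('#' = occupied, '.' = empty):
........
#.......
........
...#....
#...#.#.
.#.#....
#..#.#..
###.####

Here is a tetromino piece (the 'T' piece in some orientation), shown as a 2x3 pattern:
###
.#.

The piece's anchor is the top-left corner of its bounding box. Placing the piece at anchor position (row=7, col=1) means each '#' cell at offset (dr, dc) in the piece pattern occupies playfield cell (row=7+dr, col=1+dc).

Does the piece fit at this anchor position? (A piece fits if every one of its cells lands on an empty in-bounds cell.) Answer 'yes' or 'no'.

Check each piece cell at anchor (7, 1):
  offset (0,0) -> (7,1): occupied ('#') -> FAIL
  offset (0,1) -> (7,2): occupied ('#') -> FAIL
  offset (0,2) -> (7,3): empty -> OK
  offset (1,1) -> (8,2): out of bounds -> FAIL
All cells valid: no

Answer: no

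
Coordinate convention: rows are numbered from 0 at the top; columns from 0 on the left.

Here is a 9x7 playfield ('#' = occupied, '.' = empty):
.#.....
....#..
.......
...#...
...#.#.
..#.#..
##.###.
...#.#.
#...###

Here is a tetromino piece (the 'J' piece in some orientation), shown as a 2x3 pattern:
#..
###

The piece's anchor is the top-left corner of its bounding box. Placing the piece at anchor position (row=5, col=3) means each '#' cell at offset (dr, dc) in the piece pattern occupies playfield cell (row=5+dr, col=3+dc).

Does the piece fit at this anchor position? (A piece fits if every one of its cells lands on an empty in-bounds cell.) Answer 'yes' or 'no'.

Answer: no

Derivation:
Check each piece cell at anchor (5, 3):
  offset (0,0) -> (5,3): empty -> OK
  offset (1,0) -> (6,3): occupied ('#') -> FAIL
  offset (1,1) -> (6,4): occupied ('#') -> FAIL
  offset (1,2) -> (6,5): occupied ('#') -> FAIL
All cells valid: no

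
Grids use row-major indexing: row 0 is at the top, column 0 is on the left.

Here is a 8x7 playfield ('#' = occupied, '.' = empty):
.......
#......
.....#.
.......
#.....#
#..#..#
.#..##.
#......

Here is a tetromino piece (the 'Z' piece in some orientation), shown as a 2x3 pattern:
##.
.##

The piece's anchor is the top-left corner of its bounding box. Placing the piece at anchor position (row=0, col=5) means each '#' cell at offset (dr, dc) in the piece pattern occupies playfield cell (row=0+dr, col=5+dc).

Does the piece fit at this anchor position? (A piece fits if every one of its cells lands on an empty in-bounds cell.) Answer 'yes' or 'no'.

Check each piece cell at anchor (0, 5):
  offset (0,0) -> (0,5): empty -> OK
  offset (0,1) -> (0,6): empty -> OK
  offset (1,1) -> (1,6): empty -> OK
  offset (1,2) -> (1,7): out of bounds -> FAIL
All cells valid: no

Answer: no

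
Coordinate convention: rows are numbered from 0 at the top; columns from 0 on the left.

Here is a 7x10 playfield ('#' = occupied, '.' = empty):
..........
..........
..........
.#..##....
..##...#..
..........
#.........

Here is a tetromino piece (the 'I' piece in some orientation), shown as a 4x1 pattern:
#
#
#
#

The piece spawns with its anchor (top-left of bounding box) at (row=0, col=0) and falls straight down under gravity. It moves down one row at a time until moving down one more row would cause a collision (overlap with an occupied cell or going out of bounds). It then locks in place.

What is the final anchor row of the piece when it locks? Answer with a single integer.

Spawn at (row=0, col=0). Try each row:
  row 0: fits
  row 1: fits
  row 2: fits
  row 3: blocked -> lock at row 2

Answer: 2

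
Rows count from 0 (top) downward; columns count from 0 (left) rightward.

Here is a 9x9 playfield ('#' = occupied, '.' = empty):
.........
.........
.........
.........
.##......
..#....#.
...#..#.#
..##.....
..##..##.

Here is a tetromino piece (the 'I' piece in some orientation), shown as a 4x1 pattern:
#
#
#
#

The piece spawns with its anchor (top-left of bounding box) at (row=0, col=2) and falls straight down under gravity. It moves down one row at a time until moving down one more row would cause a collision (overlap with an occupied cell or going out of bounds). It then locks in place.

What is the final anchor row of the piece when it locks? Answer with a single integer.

Answer: 0

Derivation:
Spawn at (row=0, col=2). Try each row:
  row 0: fits
  row 1: blocked -> lock at row 0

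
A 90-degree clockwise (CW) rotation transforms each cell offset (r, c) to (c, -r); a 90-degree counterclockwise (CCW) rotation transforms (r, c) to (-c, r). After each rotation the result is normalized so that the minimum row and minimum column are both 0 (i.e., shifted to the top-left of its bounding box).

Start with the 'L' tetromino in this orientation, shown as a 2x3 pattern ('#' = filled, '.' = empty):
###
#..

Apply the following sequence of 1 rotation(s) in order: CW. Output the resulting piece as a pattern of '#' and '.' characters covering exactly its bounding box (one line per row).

Start:
###
#..
After rotation 1 (CW):
##
.#
.#

Answer: ##
.#
.#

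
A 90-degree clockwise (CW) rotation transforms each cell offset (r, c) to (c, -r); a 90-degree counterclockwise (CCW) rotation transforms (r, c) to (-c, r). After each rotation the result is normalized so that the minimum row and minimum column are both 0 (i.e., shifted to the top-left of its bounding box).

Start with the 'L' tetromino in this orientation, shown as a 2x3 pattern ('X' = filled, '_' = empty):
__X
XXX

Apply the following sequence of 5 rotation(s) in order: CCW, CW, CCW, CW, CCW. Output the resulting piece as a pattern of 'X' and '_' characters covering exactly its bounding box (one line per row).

Start:
__X
XXX
After rotation 1 (CCW):
XX
_X
_X
After rotation 2 (CW):
__X
XXX
After rotation 3 (CCW):
XX
_X
_X
After rotation 4 (CW):
__X
XXX
After rotation 5 (CCW):
XX
_X
_X

Answer: XX
_X
_X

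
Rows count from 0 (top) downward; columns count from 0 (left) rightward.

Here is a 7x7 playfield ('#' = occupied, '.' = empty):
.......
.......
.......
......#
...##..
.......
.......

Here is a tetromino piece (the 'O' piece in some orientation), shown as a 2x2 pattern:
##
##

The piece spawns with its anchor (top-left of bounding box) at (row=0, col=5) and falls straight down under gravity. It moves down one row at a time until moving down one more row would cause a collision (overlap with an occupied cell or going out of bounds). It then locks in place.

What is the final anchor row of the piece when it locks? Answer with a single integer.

Answer: 1

Derivation:
Spawn at (row=0, col=5). Try each row:
  row 0: fits
  row 1: fits
  row 2: blocked -> lock at row 1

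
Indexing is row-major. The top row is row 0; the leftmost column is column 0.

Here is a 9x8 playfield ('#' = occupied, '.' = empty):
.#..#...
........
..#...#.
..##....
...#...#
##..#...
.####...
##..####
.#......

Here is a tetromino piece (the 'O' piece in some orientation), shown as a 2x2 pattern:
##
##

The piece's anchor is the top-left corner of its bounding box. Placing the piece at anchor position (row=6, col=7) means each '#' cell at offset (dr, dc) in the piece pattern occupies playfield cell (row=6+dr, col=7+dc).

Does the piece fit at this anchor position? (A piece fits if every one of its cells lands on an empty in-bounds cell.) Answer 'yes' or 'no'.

Answer: no

Derivation:
Check each piece cell at anchor (6, 7):
  offset (0,0) -> (6,7): empty -> OK
  offset (0,1) -> (6,8): out of bounds -> FAIL
  offset (1,0) -> (7,7): occupied ('#') -> FAIL
  offset (1,1) -> (7,8): out of bounds -> FAIL
All cells valid: no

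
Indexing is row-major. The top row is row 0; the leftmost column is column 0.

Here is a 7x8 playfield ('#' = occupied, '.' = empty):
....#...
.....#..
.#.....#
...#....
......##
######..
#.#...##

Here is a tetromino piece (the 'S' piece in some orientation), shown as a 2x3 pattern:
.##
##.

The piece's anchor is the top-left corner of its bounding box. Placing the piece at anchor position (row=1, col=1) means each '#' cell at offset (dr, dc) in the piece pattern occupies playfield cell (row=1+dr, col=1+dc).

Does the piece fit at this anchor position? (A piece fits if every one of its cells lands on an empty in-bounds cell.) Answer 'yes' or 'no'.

Check each piece cell at anchor (1, 1):
  offset (0,1) -> (1,2): empty -> OK
  offset (0,2) -> (1,3): empty -> OK
  offset (1,0) -> (2,1): occupied ('#') -> FAIL
  offset (1,1) -> (2,2): empty -> OK
All cells valid: no

Answer: no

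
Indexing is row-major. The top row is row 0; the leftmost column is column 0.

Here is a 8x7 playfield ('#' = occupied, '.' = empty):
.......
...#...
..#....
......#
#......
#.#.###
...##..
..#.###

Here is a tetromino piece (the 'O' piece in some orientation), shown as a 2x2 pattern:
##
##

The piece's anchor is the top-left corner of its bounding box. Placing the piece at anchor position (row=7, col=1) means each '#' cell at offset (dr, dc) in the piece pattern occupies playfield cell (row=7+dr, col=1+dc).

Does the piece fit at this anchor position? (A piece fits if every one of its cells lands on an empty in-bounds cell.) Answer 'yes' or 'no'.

Answer: no

Derivation:
Check each piece cell at anchor (7, 1):
  offset (0,0) -> (7,1): empty -> OK
  offset (0,1) -> (7,2): occupied ('#') -> FAIL
  offset (1,0) -> (8,1): out of bounds -> FAIL
  offset (1,1) -> (8,2): out of bounds -> FAIL
All cells valid: no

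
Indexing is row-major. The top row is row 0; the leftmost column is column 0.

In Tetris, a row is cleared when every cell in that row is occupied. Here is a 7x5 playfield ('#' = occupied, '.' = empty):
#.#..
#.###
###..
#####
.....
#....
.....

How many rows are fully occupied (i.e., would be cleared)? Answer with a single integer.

Check each row:
  row 0: 3 empty cells -> not full
  row 1: 1 empty cell -> not full
  row 2: 2 empty cells -> not full
  row 3: 0 empty cells -> FULL (clear)
  row 4: 5 empty cells -> not full
  row 5: 4 empty cells -> not full
  row 6: 5 empty cells -> not full
Total rows cleared: 1

Answer: 1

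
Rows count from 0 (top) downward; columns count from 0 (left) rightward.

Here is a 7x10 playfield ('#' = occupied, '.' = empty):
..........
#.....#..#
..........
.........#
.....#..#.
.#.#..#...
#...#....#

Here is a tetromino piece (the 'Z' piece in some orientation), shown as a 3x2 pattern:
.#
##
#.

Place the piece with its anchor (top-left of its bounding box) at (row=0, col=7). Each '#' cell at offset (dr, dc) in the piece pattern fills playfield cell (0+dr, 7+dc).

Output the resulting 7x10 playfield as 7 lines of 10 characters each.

Fill (0+0,7+1) = (0,8)
Fill (0+1,7+0) = (1,7)
Fill (0+1,7+1) = (1,8)
Fill (0+2,7+0) = (2,7)

Answer: ........#.
#.....####
.......#..
.........#
.....#..#.
.#.#..#...
#...#....#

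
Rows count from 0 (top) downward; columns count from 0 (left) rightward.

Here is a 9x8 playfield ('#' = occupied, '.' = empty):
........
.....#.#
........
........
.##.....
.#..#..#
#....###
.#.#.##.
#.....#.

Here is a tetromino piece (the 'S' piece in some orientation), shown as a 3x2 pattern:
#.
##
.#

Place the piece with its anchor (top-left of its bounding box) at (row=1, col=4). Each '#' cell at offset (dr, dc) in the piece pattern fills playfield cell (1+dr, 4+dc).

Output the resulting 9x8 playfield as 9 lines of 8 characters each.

Answer: ........
....##.#
....##..
.....#..
.##.....
.#..#..#
#....###
.#.#.##.
#.....#.

Derivation:
Fill (1+0,4+0) = (1,4)
Fill (1+1,4+0) = (2,4)
Fill (1+1,4+1) = (2,5)
Fill (1+2,4+1) = (3,5)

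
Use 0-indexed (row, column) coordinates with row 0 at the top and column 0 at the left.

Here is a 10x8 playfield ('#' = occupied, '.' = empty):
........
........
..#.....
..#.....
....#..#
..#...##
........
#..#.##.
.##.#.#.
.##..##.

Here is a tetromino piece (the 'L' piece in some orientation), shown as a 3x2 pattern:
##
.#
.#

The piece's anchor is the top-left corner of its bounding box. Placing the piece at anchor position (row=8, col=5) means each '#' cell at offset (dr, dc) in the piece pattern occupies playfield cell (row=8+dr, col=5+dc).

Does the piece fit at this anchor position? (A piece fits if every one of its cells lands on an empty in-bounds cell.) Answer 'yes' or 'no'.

Check each piece cell at anchor (8, 5):
  offset (0,0) -> (8,5): empty -> OK
  offset (0,1) -> (8,6): occupied ('#') -> FAIL
  offset (1,1) -> (9,6): occupied ('#') -> FAIL
  offset (2,1) -> (10,6): out of bounds -> FAIL
All cells valid: no

Answer: no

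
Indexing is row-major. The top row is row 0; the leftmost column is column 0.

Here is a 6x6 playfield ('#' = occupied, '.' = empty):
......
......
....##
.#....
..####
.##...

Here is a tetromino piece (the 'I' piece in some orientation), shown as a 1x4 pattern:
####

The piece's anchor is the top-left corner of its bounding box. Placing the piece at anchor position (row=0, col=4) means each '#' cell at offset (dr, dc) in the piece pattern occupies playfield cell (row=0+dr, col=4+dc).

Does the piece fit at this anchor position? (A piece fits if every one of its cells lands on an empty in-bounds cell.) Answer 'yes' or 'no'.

Check each piece cell at anchor (0, 4):
  offset (0,0) -> (0,4): empty -> OK
  offset (0,1) -> (0,5): empty -> OK
  offset (0,2) -> (0,6): out of bounds -> FAIL
  offset (0,3) -> (0,7): out of bounds -> FAIL
All cells valid: no

Answer: no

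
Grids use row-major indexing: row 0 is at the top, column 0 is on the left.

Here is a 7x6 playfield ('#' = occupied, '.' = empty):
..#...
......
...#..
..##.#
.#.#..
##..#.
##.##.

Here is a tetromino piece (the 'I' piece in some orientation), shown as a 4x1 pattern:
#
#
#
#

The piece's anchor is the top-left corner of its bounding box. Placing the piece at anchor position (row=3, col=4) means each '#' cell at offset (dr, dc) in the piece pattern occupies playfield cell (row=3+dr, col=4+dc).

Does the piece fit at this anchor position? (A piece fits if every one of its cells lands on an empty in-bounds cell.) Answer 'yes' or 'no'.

Check each piece cell at anchor (3, 4):
  offset (0,0) -> (3,4): empty -> OK
  offset (1,0) -> (4,4): empty -> OK
  offset (2,0) -> (5,4): occupied ('#') -> FAIL
  offset (3,0) -> (6,4): occupied ('#') -> FAIL
All cells valid: no

Answer: no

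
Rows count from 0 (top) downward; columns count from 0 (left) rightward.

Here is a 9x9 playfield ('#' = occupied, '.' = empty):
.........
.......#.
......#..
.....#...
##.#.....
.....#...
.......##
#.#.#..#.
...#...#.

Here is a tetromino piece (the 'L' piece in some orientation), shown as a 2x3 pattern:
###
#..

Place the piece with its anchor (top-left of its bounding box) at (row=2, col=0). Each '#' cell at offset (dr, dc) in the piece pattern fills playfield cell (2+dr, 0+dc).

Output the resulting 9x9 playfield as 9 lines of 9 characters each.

Fill (2+0,0+0) = (2,0)
Fill (2+0,0+1) = (2,1)
Fill (2+0,0+2) = (2,2)
Fill (2+1,0+0) = (3,0)

Answer: .........
.......#.
###...#..
#....#...
##.#.....
.....#...
.......##
#.#.#..#.
...#...#.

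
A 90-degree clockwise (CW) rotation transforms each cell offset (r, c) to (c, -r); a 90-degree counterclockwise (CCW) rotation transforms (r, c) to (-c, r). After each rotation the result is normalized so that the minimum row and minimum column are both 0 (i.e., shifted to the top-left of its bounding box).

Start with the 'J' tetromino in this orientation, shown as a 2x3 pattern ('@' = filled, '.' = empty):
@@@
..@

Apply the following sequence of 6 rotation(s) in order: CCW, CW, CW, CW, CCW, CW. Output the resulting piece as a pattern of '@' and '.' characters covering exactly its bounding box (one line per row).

Answer: @..
@@@

Derivation:
Start:
@@@
..@
After rotation 1 (CCW):
@@
@.
@.
After rotation 2 (CW):
@@@
..@
After rotation 3 (CW):
.@
.@
@@
After rotation 4 (CW):
@..
@@@
After rotation 5 (CCW):
.@
.@
@@
After rotation 6 (CW):
@..
@@@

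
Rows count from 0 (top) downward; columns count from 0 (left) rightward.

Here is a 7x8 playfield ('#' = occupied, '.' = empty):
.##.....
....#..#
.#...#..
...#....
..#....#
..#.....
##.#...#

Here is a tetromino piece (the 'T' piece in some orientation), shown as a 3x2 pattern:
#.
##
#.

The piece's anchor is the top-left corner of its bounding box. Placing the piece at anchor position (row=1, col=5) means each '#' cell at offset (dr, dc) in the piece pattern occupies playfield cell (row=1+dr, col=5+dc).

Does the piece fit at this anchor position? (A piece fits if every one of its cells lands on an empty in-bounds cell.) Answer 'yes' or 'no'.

Answer: no

Derivation:
Check each piece cell at anchor (1, 5):
  offset (0,0) -> (1,5): empty -> OK
  offset (1,0) -> (2,5): occupied ('#') -> FAIL
  offset (1,1) -> (2,6): empty -> OK
  offset (2,0) -> (3,5): empty -> OK
All cells valid: no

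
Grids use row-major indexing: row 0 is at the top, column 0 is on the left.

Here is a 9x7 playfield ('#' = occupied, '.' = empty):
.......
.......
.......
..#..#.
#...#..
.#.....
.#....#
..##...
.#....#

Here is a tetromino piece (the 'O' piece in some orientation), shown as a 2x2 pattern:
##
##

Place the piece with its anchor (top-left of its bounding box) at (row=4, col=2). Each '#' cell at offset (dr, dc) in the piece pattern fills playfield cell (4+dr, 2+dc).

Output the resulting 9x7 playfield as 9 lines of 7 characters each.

Answer: .......
.......
.......
..#..#.
#.###..
.###...
.#....#
..##...
.#....#

Derivation:
Fill (4+0,2+0) = (4,2)
Fill (4+0,2+1) = (4,3)
Fill (4+1,2+0) = (5,2)
Fill (4+1,2+1) = (5,3)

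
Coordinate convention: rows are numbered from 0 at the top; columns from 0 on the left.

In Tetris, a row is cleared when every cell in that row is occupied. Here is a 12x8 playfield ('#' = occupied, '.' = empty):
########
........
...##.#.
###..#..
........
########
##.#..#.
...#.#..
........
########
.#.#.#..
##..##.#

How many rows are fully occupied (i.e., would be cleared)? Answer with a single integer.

Answer: 3

Derivation:
Check each row:
  row 0: 0 empty cells -> FULL (clear)
  row 1: 8 empty cells -> not full
  row 2: 5 empty cells -> not full
  row 3: 4 empty cells -> not full
  row 4: 8 empty cells -> not full
  row 5: 0 empty cells -> FULL (clear)
  row 6: 4 empty cells -> not full
  row 7: 6 empty cells -> not full
  row 8: 8 empty cells -> not full
  row 9: 0 empty cells -> FULL (clear)
  row 10: 5 empty cells -> not full
  row 11: 3 empty cells -> not full
Total rows cleared: 3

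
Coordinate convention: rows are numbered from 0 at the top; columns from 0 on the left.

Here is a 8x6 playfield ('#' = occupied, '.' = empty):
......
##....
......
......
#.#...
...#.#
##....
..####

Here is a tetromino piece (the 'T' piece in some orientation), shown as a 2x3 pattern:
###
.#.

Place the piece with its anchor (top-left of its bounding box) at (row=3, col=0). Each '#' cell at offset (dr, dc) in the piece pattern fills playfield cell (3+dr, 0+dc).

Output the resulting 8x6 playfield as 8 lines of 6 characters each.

Fill (3+0,0+0) = (3,0)
Fill (3+0,0+1) = (3,1)
Fill (3+0,0+2) = (3,2)
Fill (3+1,0+1) = (4,1)

Answer: ......
##....
......
###...
###...
...#.#
##....
..####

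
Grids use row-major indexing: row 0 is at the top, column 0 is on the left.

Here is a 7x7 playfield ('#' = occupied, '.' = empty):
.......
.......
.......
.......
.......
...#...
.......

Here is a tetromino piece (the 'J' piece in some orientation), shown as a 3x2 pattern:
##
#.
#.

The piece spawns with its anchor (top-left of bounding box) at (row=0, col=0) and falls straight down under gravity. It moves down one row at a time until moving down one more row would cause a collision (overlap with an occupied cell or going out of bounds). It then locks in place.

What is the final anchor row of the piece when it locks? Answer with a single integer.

Spawn at (row=0, col=0). Try each row:
  row 0: fits
  row 1: fits
  row 2: fits
  row 3: fits
  row 4: fits
  row 5: blocked -> lock at row 4

Answer: 4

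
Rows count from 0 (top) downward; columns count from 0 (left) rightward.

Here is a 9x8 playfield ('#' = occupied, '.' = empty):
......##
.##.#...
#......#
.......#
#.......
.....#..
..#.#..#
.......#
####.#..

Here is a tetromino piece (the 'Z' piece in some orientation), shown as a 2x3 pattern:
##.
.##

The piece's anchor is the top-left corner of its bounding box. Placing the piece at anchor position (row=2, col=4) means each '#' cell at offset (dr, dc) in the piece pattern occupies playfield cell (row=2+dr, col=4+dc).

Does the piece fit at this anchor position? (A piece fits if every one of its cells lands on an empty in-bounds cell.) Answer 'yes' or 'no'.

Check each piece cell at anchor (2, 4):
  offset (0,0) -> (2,4): empty -> OK
  offset (0,1) -> (2,5): empty -> OK
  offset (1,1) -> (3,5): empty -> OK
  offset (1,2) -> (3,6): empty -> OK
All cells valid: yes

Answer: yes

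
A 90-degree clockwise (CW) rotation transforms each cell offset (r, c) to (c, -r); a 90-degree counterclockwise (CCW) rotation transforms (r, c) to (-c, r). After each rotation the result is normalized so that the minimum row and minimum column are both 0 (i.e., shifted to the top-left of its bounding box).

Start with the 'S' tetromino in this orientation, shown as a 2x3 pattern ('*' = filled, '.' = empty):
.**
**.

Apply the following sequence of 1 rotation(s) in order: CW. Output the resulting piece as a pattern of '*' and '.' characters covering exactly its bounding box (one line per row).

Answer: *.
**
.*

Derivation:
Start:
.**
**.
After rotation 1 (CW):
*.
**
.*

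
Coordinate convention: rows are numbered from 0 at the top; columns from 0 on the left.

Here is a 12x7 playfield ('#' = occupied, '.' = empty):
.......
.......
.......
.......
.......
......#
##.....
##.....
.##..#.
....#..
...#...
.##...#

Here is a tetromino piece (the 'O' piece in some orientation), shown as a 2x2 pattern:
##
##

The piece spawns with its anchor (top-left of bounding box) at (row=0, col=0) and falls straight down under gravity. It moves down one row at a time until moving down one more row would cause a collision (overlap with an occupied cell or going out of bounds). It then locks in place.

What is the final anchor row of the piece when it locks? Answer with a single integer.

Answer: 4

Derivation:
Spawn at (row=0, col=0). Try each row:
  row 0: fits
  row 1: fits
  row 2: fits
  row 3: fits
  row 4: fits
  row 5: blocked -> lock at row 4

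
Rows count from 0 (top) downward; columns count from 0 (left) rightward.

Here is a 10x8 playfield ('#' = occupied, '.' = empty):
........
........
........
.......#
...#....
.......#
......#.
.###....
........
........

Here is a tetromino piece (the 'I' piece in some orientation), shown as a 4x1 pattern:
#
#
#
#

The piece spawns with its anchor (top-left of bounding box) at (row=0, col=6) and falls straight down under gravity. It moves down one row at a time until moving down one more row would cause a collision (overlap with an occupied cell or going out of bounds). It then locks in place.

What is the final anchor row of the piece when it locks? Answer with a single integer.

Answer: 2

Derivation:
Spawn at (row=0, col=6). Try each row:
  row 0: fits
  row 1: fits
  row 2: fits
  row 3: blocked -> lock at row 2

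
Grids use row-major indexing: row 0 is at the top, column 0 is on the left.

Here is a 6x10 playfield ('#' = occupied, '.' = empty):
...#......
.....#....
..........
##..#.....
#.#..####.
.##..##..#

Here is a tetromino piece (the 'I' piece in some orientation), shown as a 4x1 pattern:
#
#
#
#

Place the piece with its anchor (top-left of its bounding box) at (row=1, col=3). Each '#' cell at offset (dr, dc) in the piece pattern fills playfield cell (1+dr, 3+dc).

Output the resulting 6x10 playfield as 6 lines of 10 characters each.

Answer: ...#......
...#.#....
...#......
##.##.....
#.##.####.
.##..##..#

Derivation:
Fill (1+0,3+0) = (1,3)
Fill (1+1,3+0) = (2,3)
Fill (1+2,3+0) = (3,3)
Fill (1+3,3+0) = (4,3)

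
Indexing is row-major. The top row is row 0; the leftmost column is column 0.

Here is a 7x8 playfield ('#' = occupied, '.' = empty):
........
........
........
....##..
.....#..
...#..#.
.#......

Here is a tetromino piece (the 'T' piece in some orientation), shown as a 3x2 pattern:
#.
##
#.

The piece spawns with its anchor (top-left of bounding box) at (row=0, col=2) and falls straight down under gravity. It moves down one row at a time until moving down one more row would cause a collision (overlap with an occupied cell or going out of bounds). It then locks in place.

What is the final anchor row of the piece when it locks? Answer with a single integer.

Spawn at (row=0, col=2). Try each row:
  row 0: fits
  row 1: fits
  row 2: fits
  row 3: fits
  row 4: blocked -> lock at row 3

Answer: 3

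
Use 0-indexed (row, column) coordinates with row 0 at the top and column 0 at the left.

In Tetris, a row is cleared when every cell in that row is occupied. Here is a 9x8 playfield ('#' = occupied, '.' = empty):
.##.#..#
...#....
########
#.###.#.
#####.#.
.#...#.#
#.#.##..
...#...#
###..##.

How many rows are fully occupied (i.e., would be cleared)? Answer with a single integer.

Check each row:
  row 0: 4 empty cells -> not full
  row 1: 7 empty cells -> not full
  row 2: 0 empty cells -> FULL (clear)
  row 3: 3 empty cells -> not full
  row 4: 2 empty cells -> not full
  row 5: 5 empty cells -> not full
  row 6: 4 empty cells -> not full
  row 7: 6 empty cells -> not full
  row 8: 3 empty cells -> not full
Total rows cleared: 1

Answer: 1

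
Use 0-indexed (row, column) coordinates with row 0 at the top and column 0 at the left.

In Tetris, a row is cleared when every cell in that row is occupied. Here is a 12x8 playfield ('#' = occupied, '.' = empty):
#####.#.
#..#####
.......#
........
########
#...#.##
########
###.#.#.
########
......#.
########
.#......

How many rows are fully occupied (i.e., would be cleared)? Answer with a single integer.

Check each row:
  row 0: 2 empty cells -> not full
  row 1: 2 empty cells -> not full
  row 2: 7 empty cells -> not full
  row 3: 8 empty cells -> not full
  row 4: 0 empty cells -> FULL (clear)
  row 5: 4 empty cells -> not full
  row 6: 0 empty cells -> FULL (clear)
  row 7: 3 empty cells -> not full
  row 8: 0 empty cells -> FULL (clear)
  row 9: 7 empty cells -> not full
  row 10: 0 empty cells -> FULL (clear)
  row 11: 7 empty cells -> not full
Total rows cleared: 4

Answer: 4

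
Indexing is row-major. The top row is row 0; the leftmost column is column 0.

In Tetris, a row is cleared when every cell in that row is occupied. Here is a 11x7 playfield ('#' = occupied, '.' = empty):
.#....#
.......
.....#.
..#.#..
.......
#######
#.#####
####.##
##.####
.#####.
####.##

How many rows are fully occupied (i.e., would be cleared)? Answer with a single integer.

Answer: 1

Derivation:
Check each row:
  row 0: 5 empty cells -> not full
  row 1: 7 empty cells -> not full
  row 2: 6 empty cells -> not full
  row 3: 5 empty cells -> not full
  row 4: 7 empty cells -> not full
  row 5: 0 empty cells -> FULL (clear)
  row 6: 1 empty cell -> not full
  row 7: 1 empty cell -> not full
  row 8: 1 empty cell -> not full
  row 9: 2 empty cells -> not full
  row 10: 1 empty cell -> not full
Total rows cleared: 1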